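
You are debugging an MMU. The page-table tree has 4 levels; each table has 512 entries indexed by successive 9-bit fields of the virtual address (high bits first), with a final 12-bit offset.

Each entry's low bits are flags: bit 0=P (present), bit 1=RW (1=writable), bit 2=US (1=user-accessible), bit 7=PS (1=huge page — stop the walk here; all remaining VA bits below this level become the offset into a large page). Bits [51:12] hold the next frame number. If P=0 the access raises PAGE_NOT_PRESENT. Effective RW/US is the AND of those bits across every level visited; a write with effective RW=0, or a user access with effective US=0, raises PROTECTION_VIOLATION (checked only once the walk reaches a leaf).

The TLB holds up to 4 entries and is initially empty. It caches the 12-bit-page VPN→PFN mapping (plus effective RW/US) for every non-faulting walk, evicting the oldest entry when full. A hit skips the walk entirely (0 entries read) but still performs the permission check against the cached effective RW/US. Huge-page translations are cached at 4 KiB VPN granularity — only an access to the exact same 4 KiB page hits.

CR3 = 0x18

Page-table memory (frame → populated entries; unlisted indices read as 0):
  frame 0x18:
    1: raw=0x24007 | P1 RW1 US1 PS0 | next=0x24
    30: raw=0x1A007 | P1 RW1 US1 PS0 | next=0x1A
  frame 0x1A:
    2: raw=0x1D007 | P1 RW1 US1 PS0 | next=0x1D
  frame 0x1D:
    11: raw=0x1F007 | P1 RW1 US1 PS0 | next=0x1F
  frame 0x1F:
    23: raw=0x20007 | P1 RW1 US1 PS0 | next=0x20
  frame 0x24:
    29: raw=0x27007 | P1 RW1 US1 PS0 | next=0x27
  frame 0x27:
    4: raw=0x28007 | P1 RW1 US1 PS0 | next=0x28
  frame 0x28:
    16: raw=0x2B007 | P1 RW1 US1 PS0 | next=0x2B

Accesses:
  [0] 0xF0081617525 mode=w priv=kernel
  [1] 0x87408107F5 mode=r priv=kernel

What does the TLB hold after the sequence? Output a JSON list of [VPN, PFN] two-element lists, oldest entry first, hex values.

Walk each access:
#0 VA=0xF0081617525 (w,kernel):
  L0 @0x18[30] → 0x1A007  P=1,RW=1,US=1,PS=0
  L1 @0x1A[2] → 0x1D007  P=1,RW=1,US=1,PS=0
  L2 @0x1D[11] → 0x1F007  P=1,RW=1,US=1,PS=0
  L3 @0x1F[23] → 0x20007  P=1,RW=1,US=1,PS=0
  ✓ 0x20525  — 4 lookups
#1 VA=0x87408107F5 (r,kernel):
  L0 @0x18[1] → 0x24007  P=1,RW=1,US=1,PS=0
  L1 @0x24[29] → 0x27007  P=1,RW=1,US=1,PS=0
  L2 @0x27[4] → 0x28007  P=1,RW=1,US=1,PS=0
  L3 @0x28[16] → 0x2B007  P=1,RW=1,US=1,PS=0
  ✓ 0x2B7F5  — 4 lookups

TLB: [["0xF0081617", "0x20"], ["0x8740810", "0x2B"]]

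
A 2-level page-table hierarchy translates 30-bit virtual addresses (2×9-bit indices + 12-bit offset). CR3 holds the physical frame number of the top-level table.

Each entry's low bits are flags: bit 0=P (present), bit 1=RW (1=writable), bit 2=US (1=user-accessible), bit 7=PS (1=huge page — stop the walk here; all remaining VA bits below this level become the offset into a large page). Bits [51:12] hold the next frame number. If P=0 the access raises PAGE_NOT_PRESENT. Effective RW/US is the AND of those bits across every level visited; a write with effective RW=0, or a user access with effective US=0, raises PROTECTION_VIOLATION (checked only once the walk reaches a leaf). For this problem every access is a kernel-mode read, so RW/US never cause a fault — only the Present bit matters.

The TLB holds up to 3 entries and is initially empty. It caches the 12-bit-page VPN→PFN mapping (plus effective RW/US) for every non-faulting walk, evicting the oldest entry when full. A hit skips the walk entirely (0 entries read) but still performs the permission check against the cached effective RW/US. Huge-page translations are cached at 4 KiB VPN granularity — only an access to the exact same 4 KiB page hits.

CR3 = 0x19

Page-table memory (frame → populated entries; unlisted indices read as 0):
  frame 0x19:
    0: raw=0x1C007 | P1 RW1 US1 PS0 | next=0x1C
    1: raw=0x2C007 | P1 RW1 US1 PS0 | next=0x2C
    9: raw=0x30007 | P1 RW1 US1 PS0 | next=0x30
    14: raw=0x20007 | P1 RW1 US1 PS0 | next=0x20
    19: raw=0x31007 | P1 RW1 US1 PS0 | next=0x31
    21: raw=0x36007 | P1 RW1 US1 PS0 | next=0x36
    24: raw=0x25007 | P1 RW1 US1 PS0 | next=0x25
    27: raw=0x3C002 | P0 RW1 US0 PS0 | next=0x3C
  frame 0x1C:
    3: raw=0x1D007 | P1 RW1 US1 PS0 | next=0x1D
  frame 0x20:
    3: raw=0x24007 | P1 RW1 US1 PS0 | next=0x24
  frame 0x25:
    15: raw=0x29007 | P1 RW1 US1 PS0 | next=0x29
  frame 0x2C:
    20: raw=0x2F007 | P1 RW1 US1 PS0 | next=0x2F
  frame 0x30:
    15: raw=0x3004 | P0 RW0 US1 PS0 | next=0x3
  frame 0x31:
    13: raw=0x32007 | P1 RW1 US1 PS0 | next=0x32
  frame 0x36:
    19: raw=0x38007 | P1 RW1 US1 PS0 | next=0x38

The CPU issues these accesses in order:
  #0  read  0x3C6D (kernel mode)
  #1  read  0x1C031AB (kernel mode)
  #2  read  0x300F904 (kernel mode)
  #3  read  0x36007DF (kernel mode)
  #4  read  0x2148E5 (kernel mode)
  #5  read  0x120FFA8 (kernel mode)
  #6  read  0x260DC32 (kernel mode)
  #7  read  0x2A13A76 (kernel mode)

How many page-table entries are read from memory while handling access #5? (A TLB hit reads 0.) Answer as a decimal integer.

Walk each access:
#0 VA=0x3C6D (r,kernel):
  L0 @0x19[0] → 0x1C007  P=1,RW=1,US=1,PS=0
  L1 @0x1C[3] → 0x1D007  P=1,RW=1,US=1,PS=0
  ⇒ phys 0x1DC6D  [2 reads]
#1 VA=0x1C031AB (r,kernel):
  L0 @0x19[14] → 0x20007  P=1,RW=1,US=1,PS=0
  L1 @0x20[3] → 0x24007  P=1,RW=1,US=1,PS=0
  ⇒ phys 0x241AB  [2 reads]
#2 VA=0x300F904 (r,kernel):
  L0 @0x19[24] → 0x25007  P=1,RW=1,US=1,PS=0
  L1 @0x25[15] → 0x29007  P=1,RW=1,US=1,PS=0
  ⇒ phys 0x29904  [2 reads]
#3 VA=0x36007DF (r,kernel):
  L0 @0x19[27] → 0x3C002  P=0,RW=1,US=0,PS=0
  ✗ PAGE_NOT_PRESENT  [1 reads]
#4 VA=0x2148E5 (r,kernel):
  L0 @0x19[1] → 0x2C007  P=1,RW=1,US=1,PS=0
  L1 @0x2C[20] → 0x2F007  P=1,RW=1,US=1,PS=0
  ⇒ phys 0x2F8E5  [2 reads]
#5 VA=0x120FFA8 (r,kernel):
  L0 @0x19[9] → 0x30007  P=1,RW=1,US=1,PS=0
  L1 @0x30[15] → 0x3004  P=0,RW=0,US=1,PS=0
  ✗ PAGE_NOT_PRESENT  [2 reads]
#6 VA=0x260DC32 (r,kernel):
  L0 @0x19[19] → 0x31007  P=1,RW=1,US=1,PS=0
  L1 @0x31[13] → 0x32007  P=1,RW=1,US=1,PS=0
  ⇒ phys 0x32C32  [2 reads]
#7 VA=0x2A13A76 (r,kernel):
  L0 @0x19[21] → 0x36007  P=1,RW=1,US=1,PS=0
  L1 @0x36[19] → 0x38007  P=1,RW=1,US=1,PS=0
  ⇒ phys 0x38A76  [2 reads]

Entries read for #5: 2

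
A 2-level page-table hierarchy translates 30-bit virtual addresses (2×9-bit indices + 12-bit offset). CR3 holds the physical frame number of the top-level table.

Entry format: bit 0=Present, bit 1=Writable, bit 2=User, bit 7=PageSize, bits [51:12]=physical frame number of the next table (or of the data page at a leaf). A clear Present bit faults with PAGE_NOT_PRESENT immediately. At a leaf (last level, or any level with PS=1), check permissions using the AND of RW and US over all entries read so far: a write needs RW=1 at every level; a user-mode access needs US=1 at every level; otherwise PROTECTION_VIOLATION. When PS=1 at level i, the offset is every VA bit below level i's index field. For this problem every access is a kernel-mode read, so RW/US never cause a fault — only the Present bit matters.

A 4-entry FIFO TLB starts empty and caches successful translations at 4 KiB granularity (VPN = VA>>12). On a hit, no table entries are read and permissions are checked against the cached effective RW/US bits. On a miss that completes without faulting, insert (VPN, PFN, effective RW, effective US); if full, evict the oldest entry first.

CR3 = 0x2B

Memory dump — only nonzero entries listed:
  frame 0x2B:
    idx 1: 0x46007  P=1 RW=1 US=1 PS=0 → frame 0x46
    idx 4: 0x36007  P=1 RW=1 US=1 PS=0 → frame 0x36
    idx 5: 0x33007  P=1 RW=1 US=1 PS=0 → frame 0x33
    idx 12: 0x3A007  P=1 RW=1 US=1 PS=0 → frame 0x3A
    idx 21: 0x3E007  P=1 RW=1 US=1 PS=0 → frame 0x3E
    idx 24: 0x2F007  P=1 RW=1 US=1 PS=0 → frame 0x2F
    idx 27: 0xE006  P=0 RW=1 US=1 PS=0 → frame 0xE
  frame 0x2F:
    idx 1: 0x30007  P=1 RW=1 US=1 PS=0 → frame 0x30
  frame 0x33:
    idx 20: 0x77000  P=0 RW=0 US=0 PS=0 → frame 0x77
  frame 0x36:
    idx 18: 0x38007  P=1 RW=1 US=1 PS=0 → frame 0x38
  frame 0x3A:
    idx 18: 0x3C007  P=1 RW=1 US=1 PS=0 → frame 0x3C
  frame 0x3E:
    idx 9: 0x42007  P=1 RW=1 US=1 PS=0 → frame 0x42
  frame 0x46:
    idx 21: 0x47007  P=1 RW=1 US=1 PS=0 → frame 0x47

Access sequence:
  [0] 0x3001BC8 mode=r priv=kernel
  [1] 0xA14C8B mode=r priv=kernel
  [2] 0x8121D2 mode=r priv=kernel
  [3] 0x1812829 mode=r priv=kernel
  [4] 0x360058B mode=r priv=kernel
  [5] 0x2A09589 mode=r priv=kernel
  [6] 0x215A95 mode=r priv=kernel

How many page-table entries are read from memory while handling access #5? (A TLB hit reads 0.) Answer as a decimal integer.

Trace:
#0 VA=0x3001BC8 (r,kernel):
  lvl0: tbl 0x2B, slot 24 ⇒ 0x2F007 (P1/RW1/US1/PS0)
  lvl1: tbl 0x2F, slot 1 ⇒ 0x30007 (P1/RW1/US1/PS0)
  ⇒ phys 0x30BC8  [2 reads]
#1 VA=0xA14C8B (r,kernel):
  lvl0: tbl 0x2B, slot 5 ⇒ 0x33007 (P1/RW1/US1/PS0)
  lvl1: tbl 0x33, slot 20 ⇒ 0x77000 (P0/RW0/US0/PS0)
  ⇒ fault: PAGE_NOT_PRESENT  — 2 lookups
#2 VA=0x8121D2 (r,kernel):
  lvl0: tbl 0x2B, slot 4 ⇒ 0x36007 (P1/RW1/US1/PS0)
  lvl1: tbl 0x36, slot 18 ⇒ 0x38007 (P1/RW1/US1/PS0)
  ⇒ phys 0x381D2  [2 reads]
#3 VA=0x1812829 (r,kernel):
  lvl0: tbl 0x2B, slot 12 ⇒ 0x3A007 (P1/RW1/US1/PS0)
  lvl1: tbl 0x3A, slot 18 ⇒ 0x3C007 (P1/RW1/US1/PS0)
  ⇒ phys 0x3C829  [2 reads]
#4 VA=0x360058B (r,kernel):
  lvl0: tbl 0x2B, slot 27 ⇒ 0xE006 (P0/RW1/US1/PS0)
  ⇒ fault: PAGE_NOT_PRESENT  — 1 lookups
#5 VA=0x2A09589 (r,kernel):
  lvl0: tbl 0x2B, slot 21 ⇒ 0x3E007 (P1/RW1/US1/PS0)
  lvl1: tbl 0x3E, slot 9 ⇒ 0x42007 (P1/RW1/US1/PS0)
  ⇒ phys 0x42589  [2 reads]
#6 VA=0x215A95 (r,kernel):
  lvl0: tbl 0x2B, slot 1 ⇒ 0x46007 (P1/RW1/US1/PS0)
  lvl1: tbl 0x46, slot 21 ⇒ 0x47007 (P1/RW1/US1/PS0)
  ⇒ phys 0x47A95  [2 reads]

Entries read for #5: 2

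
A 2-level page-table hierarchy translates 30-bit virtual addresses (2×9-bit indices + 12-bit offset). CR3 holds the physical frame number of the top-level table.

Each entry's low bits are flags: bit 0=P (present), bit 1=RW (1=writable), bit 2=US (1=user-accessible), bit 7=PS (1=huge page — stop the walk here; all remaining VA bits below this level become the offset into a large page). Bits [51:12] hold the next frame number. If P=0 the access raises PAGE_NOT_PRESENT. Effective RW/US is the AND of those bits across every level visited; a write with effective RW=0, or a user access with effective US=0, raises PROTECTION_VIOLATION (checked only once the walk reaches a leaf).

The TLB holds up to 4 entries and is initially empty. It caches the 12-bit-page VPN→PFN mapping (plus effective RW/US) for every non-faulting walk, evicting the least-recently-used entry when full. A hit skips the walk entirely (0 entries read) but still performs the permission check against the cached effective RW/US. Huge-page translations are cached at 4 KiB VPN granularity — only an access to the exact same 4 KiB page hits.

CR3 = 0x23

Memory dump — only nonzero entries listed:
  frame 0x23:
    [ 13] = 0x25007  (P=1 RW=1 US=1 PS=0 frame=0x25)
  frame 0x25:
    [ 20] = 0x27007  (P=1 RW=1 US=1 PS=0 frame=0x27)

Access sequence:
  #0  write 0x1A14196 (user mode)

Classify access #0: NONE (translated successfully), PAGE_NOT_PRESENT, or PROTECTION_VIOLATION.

Per-access translation:
#0 VA=0x1A14196 (w,user):
  [0] read 0x23 idx=13: raw=0x25007 flags P=1 W=1 U=1 S=0
  [1] read 0x25 idx=20: raw=0x27007 flags P=1 W=1 U=1 S=0
  ✓ 0x27196  — 2 lookups

Access #0 fault: NONE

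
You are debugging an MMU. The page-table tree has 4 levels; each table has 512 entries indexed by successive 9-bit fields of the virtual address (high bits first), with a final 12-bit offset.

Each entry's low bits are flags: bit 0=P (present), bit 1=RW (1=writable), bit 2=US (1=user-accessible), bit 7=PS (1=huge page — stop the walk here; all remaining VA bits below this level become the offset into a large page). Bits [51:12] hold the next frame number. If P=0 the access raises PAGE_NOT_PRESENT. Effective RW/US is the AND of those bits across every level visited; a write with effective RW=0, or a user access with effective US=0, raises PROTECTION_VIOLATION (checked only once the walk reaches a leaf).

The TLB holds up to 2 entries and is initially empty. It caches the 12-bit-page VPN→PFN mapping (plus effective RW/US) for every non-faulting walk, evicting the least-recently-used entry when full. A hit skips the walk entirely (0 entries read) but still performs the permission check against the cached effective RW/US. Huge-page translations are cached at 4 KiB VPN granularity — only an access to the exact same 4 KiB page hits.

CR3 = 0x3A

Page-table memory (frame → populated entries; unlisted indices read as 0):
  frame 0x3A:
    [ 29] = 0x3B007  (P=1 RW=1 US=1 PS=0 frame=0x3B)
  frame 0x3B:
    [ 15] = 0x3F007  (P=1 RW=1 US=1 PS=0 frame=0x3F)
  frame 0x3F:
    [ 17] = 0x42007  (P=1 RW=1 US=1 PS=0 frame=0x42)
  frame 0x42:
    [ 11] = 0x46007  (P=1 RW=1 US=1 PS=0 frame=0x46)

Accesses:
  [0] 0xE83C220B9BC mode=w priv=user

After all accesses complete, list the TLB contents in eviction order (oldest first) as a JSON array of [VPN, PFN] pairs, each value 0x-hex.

Per-access translation:
#0 VA=0xE83C220B9BC (w,user):
  lvl0: tbl 0x3A, slot 29 ⇒ 0x3B007 (P1/RW1/US1/PS0)
  lvl1: tbl 0x3B, slot 15 ⇒ 0x3F007 (P1/RW1/US1/PS0)
  lvl2: tbl 0x3F, slot 17 ⇒ 0x42007 (P1/RW1/US1/PS0)
  lvl3: tbl 0x42, slot 11 ⇒ 0x46007 (P1/RW1/US1/PS0)
  → PA=0x469BC  (4 entries read)

TLB: [["0xE83C220B", "0x46"]]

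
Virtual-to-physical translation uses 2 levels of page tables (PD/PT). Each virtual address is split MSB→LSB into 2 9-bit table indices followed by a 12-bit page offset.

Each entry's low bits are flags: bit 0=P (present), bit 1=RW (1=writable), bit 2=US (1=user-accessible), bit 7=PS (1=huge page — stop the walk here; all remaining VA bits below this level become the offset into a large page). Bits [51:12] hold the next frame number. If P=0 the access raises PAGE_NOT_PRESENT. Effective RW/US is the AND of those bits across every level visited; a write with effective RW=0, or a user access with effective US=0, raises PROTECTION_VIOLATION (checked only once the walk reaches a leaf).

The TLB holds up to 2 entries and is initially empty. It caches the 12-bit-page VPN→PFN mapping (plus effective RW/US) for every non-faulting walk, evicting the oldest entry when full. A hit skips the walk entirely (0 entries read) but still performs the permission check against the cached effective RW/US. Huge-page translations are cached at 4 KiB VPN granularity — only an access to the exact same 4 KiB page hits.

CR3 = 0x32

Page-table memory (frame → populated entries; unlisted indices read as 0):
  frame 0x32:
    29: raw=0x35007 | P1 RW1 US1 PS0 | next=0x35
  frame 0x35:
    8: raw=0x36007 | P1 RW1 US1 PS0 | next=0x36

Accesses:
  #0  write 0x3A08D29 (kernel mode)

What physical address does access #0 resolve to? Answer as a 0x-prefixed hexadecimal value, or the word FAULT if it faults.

Trace:
#0 VA=0x3A08D29 (w,kernel):
  lvl0: tbl 0x32, slot 29 ⇒ 0x35007 (P1/RW1/US1/PS0)
  lvl1: tbl 0x35, slot 8 ⇒ 0x36007 (P1/RW1/US1/PS0)
  ⇒ phys 0x36D29  [2 reads]

Access #0 PA: 0x36D29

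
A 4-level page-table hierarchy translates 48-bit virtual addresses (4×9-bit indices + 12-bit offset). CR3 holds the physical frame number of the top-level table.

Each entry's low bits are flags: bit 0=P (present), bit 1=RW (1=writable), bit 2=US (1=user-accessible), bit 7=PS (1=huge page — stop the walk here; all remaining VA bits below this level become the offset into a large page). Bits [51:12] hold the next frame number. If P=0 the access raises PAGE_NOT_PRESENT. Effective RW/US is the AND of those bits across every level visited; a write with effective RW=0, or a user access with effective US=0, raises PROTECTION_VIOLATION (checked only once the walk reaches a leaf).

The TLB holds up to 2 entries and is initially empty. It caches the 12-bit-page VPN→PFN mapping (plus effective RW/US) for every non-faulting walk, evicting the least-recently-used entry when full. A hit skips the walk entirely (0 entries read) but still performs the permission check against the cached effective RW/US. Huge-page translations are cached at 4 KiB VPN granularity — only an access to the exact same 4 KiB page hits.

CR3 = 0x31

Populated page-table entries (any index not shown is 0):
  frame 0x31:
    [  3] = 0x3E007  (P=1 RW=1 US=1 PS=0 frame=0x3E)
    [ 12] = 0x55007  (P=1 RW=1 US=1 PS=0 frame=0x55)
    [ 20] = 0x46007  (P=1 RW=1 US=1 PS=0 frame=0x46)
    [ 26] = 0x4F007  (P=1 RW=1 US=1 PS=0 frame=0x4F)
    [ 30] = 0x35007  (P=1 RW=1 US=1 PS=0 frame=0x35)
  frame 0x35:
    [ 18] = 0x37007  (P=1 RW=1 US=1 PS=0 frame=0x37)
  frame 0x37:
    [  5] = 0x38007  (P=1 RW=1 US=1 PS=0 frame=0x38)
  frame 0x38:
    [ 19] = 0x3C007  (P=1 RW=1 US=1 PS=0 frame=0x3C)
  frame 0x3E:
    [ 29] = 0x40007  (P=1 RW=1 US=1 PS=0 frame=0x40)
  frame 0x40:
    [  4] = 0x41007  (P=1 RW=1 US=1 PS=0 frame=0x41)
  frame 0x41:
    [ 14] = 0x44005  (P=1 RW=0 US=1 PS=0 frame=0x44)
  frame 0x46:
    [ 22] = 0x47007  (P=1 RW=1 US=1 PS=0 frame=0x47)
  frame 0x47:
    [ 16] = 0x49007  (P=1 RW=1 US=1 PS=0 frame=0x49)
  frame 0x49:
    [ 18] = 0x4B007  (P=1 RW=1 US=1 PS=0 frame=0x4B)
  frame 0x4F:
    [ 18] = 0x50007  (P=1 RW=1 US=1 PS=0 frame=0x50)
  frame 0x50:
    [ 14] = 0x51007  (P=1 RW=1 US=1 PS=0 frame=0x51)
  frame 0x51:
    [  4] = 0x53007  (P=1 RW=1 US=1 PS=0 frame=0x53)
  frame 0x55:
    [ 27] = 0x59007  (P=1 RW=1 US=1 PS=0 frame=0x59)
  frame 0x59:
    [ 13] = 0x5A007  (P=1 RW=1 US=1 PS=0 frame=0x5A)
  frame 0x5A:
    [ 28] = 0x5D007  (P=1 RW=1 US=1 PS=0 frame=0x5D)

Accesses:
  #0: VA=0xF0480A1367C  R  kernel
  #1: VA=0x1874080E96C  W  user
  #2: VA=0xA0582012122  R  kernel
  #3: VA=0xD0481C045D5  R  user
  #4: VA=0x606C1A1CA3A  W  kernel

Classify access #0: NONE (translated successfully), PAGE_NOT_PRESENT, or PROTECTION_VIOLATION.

Trace:
#0 VA=0xF0480A1367C (r,kernel):
  L0 @0x31[30] → 0x35007  P=1,RW=1,US=1,PS=0
  L1 @0x35[18] → 0x37007  P=1,RW=1,US=1,PS=0
  L2 @0x37[5] → 0x38007  P=1,RW=1,US=1,PS=0
  L3 @0x38[19] → 0x3C007  P=1,RW=1,US=1,PS=0
  ✓ 0x3C67C  — 4 lookups
#1 VA=0x1874080E96C (w,user):
  L0 @0x31[3] → 0x3E007  P=1,RW=1,US=1,PS=0
  L1 @0x3E[29] → 0x40007  P=1,RW=1,US=1,PS=0
  L2 @0x40[4] → 0x41007  P=1,RW=1,US=1,PS=0
  L3 @0x41[14] → 0x44005  P=1,RW=0,US=1,PS=0
  → PROTECTION_VIOLATION  (4 entries read)
#2 VA=0xA0582012122 (r,kernel):
  L0 @0x31[20] → 0x46007  P=1,RW=1,US=1,PS=0
  L1 @0x46[22] → 0x47007  P=1,RW=1,US=1,PS=0
  L2 @0x47[16] → 0x49007  P=1,RW=1,US=1,PS=0
  L3 @0x49[18] → 0x4B007  P=1,RW=1,US=1,PS=0
  ✓ 0x4B122  — 4 lookups
#3 VA=0xD0481C045D5 (r,user):
  L0 @0x31[26] → 0x4F007  P=1,RW=1,US=1,PS=0
  L1 @0x4F[18] → 0x50007  P=1,RW=1,US=1,PS=0
  L2 @0x50[14] → 0x51007  P=1,RW=1,US=1,PS=0
  L3 @0x51[4] → 0x53007  P=1,RW=1,US=1,PS=0
  ✓ 0x535D5  — 4 lookups
#4 VA=0x606C1A1CA3A (w,kernel):
  L0 @0x31[12] → 0x55007  P=1,RW=1,US=1,PS=0
  L1 @0x55[27] → 0x59007  P=1,RW=1,US=1,PS=0
  L2 @0x59[13] → 0x5A007  P=1,RW=1,US=1,PS=0
  L3 @0x5A[28] → 0x5D007  P=1,RW=1,US=1,PS=0
  ✓ 0x5DA3A  — 4 lookups

Access #0 fault: NONE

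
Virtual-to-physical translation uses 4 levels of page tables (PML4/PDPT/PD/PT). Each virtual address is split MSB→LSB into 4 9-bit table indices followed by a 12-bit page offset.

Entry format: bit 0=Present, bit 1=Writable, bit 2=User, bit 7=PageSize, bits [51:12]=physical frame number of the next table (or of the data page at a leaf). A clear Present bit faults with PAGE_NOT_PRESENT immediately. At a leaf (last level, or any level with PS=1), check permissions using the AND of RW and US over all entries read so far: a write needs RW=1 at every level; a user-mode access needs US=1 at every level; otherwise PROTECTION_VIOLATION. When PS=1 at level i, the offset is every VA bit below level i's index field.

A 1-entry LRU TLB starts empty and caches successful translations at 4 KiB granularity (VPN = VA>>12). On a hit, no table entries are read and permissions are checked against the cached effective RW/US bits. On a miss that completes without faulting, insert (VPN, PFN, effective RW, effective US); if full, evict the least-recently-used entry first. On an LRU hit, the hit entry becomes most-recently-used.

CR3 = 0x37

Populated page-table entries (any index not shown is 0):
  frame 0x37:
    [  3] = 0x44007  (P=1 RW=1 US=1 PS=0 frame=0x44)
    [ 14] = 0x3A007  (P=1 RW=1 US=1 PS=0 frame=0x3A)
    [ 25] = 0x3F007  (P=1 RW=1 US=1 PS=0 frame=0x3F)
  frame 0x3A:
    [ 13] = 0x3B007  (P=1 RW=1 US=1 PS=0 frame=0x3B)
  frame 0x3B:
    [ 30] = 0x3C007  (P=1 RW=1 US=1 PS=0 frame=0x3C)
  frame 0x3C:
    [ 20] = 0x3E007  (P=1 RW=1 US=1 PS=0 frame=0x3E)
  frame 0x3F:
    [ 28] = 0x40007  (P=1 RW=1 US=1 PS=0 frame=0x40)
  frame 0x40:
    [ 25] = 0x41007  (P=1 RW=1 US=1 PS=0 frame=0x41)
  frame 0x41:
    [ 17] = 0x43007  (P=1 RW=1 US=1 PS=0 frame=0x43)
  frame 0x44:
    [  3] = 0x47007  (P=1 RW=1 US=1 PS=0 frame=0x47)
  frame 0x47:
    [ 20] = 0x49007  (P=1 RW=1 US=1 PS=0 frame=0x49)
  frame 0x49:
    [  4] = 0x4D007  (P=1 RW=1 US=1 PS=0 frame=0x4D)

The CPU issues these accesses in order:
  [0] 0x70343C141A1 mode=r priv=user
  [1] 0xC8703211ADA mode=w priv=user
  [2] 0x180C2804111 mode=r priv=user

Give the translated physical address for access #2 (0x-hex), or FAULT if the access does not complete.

Trace:
#0 VA=0x70343C141A1 (r,user):
  L0: frame=0x37 idx=14 entry=0x3A007 [P=1 RW=1 US=1 PS=0]
  L1: frame=0x3A idx=13 entry=0x3B007 [P=1 RW=1 US=1 PS=0]
  L2: frame=0x3B idx=30 entry=0x3C007 [P=1 RW=1 US=1 PS=0]
  L3: frame=0x3C idx=20 entry=0x3E007 [P=1 RW=1 US=1 PS=0]
  ✓ 0x3E1A1  — 4 lookups
#1 VA=0xC8703211ADA (w,user):
  L0: frame=0x37 idx=25 entry=0x3F007 [P=1 RW=1 US=1 PS=0]
  L1: frame=0x3F idx=28 entry=0x40007 [P=1 RW=1 US=1 PS=0]
  L2: frame=0x40 idx=25 entry=0x41007 [P=1 RW=1 US=1 PS=0]
  L3: frame=0x41 idx=17 entry=0x43007 [P=1 RW=1 US=1 PS=0]
  ✓ 0x43ADA  — 4 lookups
#2 VA=0x180C2804111 (r,user):
  L0: frame=0x37 idx=3 entry=0x44007 [P=1 RW=1 US=1 PS=0]
  L1: frame=0x44 idx=3 entry=0x47007 [P=1 RW=1 US=1 PS=0]
  L2: frame=0x47 idx=20 entry=0x49007 [P=1 RW=1 US=1 PS=0]
  L3: frame=0x49 idx=4 entry=0x4D007 [P=1 RW=1 US=1 PS=0]
  ✓ 0x4D111  — 4 lookups

Access #2 PA: 0x4D111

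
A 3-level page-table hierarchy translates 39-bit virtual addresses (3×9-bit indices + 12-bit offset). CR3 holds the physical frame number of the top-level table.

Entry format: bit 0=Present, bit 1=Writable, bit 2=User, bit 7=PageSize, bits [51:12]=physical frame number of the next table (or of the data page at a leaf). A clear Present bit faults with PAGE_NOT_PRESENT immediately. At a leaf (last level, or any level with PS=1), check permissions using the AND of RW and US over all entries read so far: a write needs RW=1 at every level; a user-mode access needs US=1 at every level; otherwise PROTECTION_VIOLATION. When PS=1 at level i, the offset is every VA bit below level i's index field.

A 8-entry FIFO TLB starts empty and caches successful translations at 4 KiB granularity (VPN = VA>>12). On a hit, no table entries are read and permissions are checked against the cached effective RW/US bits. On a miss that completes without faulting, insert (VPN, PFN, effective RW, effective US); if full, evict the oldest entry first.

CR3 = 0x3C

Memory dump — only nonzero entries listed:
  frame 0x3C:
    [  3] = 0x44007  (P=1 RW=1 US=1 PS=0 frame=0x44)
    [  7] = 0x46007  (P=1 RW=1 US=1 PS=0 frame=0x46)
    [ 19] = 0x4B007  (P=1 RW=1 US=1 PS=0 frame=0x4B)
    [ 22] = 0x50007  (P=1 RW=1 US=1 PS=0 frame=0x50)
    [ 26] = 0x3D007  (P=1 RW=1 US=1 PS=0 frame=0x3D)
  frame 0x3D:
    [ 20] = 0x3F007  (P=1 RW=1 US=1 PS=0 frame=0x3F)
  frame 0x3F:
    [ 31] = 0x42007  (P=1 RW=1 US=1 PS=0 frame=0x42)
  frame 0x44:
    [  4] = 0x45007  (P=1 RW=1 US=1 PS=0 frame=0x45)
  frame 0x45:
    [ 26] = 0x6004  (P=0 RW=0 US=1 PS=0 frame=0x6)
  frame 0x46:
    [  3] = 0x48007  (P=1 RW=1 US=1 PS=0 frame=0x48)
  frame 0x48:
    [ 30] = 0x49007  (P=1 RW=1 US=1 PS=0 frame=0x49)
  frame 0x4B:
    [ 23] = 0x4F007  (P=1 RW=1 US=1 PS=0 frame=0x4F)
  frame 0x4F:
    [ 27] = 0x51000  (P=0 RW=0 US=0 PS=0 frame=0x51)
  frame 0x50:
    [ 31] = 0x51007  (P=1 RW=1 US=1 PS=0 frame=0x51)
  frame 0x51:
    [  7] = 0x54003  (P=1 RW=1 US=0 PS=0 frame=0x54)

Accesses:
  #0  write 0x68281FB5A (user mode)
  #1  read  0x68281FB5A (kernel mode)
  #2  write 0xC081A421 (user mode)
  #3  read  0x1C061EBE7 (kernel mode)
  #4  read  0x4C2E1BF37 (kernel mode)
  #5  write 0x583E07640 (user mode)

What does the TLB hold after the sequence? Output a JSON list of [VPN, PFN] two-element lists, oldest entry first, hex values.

Per-access translation:
#0 VA=0x68281FB5A (w,user):
  lvl0: tbl 0x3C, slot 26 ⇒ 0x3D007 (P1/RW1/US1/PS0)
  lvl1: tbl 0x3D, slot 20 ⇒ 0x3F007 (P1/RW1/US1/PS0)
  lvl2: tbl 0x3F, slot 31 ⇒ 0x42007 (P1/RW1/US1/PS0)
  ⇒ phys 0x42B5A  [3 reads]
#1 VA=0x68281FB5A (r,kernel):
  TLB hit vpn=0x68281F → PA=0x42B5A
#2 VA=0xC081A421 (w,user):
  lvl0: tbl 0x3C, slot 3 ⇒ 0x44007 (P1/RW1/US1/PS0)
  lvl1: tbl 0x44, slot 4 ⇒ 0x45007 (P1/RW1/US1/PS0)
  lvl2: tbl 0x45, slot 26 ⇒ 0x6004 (P0/RW0/US1/PS0)
  → PAGE_NOT_PRESENT  (3 entries read)
#3 VA=0x1C061EBE7 (r,kernel):
  lvl0: tbl 0x3C, slot 7 ⇒ 0x46007 (P1/RW1/US1/PS0)
  lvl1: tbl 0x46, slot 3 ⇒ 0x48007 (P1/RW1/US1/PS0)
  lvl2: tbl 0x48, slot 30 ⇒ 0x49007 (P1/RW1/US1/PS0)
  ⇒ phys 0x49BE7  [3 reads]
#4 VA=0x4C2E1BF37 (r,kernel):
  lvl0: tbl 0x3C, slot 19 ⇒ 0x4B007 (P1/RW1/US1/PS0)
  lvl1: tbl 0x4B, slot 23 ⇒ 0x4F007 (P1/RW1/US1/PS0)
  lvl2: tbl 0x4F, slot 27 ⇒ 0x51000 (P0/RW0/US0/PS0)
  → PAGE_NOT_PRESENT  (3 entries read)
#5 VA=0x583E07640 (w,user):
  lvl0: tbl 0x3C, slot 22 ⇒ 0x50007 (P1/RW1/US1/PS0)
  lvl1: tbl 0x50, slot 31 ⇒ 0x51007 (P1/RW1/US1/PS0)
  lvl2: tbl 0x51, slot 7 ⇒ 0x54003 (P1/RW1/US0/PS0)
  → PROTECTION_VIOLATION  (3 entries read)

TLB: [["0x68281F", "0x42"], ["0x1C061E", "0x49"]]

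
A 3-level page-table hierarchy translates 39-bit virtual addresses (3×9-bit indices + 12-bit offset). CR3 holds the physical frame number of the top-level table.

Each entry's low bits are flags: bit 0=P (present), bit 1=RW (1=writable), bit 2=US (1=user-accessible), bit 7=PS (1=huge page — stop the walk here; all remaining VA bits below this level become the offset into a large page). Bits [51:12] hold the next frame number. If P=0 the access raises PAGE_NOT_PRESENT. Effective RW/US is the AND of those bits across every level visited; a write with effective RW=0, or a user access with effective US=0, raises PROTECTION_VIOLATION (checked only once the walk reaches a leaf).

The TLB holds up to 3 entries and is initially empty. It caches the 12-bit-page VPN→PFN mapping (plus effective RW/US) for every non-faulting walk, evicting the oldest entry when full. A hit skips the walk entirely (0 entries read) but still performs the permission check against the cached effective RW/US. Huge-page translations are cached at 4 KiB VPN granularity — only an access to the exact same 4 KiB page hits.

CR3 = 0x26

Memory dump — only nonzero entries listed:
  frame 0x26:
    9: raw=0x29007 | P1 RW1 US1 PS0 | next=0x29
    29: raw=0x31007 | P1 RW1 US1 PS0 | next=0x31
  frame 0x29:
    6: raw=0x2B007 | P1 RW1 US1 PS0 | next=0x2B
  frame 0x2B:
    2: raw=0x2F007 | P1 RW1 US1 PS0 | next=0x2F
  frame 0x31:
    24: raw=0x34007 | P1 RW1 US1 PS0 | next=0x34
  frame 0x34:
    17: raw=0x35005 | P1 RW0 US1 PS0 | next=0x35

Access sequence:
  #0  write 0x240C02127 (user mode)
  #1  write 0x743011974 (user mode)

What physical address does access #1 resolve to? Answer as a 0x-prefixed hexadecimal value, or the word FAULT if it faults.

Per-access translation:
#0 VA=0x240C02127 (w,user):
  [0] read 0x26 idx=9: raw=0x29007 flags P=1 W=1 U=1 S=0
  [1] read 0x29 idx=6: raw=0x2B007 flags P=1 W=1 U=1 S=0
  [2] read 0x2B idx=2: raw=0x2F007 flags P=1 W=1 U=1 S=0
  ⇒ phys 0x2F127  [3 reads]
#1 VA=0x743011974 (w,user):
  [0] read 0x26 idx=29: raw=0x31007 flags P=1 W=1 U=1 S=0
  [1] read 0x31 idx=24: raw=0x34007 flags P=1 W=1 U=1 S=0
  [2] read 0x34 idx=17: raw=0x35005 flags P=1 W=0 U=1 S=0
  → PROTECTION_VIOLATION  (3 entries read)

Access #1 PA: FAULT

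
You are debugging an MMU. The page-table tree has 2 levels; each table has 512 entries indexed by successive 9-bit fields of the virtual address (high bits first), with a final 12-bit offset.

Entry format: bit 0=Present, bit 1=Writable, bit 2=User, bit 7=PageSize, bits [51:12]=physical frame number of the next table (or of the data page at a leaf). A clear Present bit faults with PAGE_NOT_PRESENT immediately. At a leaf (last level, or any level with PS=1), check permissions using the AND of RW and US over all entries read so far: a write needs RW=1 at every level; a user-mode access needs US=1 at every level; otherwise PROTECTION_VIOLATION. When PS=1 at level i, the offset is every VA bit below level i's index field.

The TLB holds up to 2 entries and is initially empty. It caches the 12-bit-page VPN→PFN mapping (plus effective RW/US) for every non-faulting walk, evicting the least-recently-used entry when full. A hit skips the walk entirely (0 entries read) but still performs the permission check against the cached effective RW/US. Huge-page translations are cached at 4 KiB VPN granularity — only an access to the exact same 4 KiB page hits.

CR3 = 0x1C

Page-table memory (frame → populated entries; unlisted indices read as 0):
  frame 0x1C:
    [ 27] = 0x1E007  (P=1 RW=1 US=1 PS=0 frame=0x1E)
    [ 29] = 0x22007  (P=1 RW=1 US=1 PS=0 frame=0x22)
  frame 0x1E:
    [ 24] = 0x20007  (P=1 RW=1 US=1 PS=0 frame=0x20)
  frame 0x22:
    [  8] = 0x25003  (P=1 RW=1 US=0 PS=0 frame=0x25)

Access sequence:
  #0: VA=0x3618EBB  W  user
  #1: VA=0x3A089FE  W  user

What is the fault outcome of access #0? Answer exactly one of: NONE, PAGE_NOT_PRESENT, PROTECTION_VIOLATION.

Trace:
#0 VA=0x3618EBB (w,user):
  L0: frame=0x1C idx=27 entry=0x1E007 [P=1 RW=1 US=1 PS=0]
  L1: frame=0x1E idx=24 entry=0x20007 [P=1 RW=1 US=1 PS=0]
  → PA=0x20EBB  (2 entries read)
#1 VA=0x3A089FE (w,user):
  L0: frame=0x1C idx=29 entry=0x22007 [P=1 RW=1 US=1 PS=0]
  L1: frame=0x22 idx=8 entry=0x25003 [P=1 RW=1 US=0 PS=0]
  → PROTECTION_VIOLATION  (2 entries read)

Access #0 fault: NONE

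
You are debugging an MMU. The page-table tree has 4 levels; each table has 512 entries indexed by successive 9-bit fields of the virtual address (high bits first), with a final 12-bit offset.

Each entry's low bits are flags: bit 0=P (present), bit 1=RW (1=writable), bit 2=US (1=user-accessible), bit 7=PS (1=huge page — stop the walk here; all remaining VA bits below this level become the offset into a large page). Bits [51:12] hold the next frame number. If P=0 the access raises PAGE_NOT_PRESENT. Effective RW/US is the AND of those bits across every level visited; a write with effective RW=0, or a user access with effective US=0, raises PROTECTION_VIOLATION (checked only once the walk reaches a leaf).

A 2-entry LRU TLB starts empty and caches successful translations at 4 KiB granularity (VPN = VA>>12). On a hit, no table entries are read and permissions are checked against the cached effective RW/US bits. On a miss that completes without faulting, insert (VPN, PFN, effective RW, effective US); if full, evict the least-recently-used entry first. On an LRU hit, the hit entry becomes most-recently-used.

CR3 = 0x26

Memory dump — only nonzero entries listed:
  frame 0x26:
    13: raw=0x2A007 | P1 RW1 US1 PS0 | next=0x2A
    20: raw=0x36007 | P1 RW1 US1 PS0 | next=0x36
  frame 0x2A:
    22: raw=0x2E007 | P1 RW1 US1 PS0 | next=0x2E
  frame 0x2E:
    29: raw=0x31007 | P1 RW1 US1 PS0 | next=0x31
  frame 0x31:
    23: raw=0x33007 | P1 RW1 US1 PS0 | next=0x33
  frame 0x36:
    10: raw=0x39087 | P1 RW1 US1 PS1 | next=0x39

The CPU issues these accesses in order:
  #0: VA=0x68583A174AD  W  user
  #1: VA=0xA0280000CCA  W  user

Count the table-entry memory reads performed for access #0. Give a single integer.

Per-access translation:
#0 VA=0x68583A174AD (w,user):
  L0 @0x26[13] → 0x2A007  P=1,RW=1,US=1,PS=0
  L1 @0x2A[22] → 0x2E007  P=1,RW=1,US=1,PS=0
  L2 @0x2E[29] → 0x31007  P=1,RW=1,US=1,PS=0
  L3 @0x31[23] → 0x33007  P=1,RW=1,US=1,PS=0
  → PA=0x334AD  (4 entries read)
#1 VA=0xA0280000CCA (w,user):
  L0 @0x26[20] → 0x36007  P=1,RW=1,US=1,PS=0
  L1 @0x36[10] → 0x39087  P=1,RW=1,US=1,PS=1
  → PA=0x39CCA (huge @L1)  (2 entries read)

Entries read for #0: 4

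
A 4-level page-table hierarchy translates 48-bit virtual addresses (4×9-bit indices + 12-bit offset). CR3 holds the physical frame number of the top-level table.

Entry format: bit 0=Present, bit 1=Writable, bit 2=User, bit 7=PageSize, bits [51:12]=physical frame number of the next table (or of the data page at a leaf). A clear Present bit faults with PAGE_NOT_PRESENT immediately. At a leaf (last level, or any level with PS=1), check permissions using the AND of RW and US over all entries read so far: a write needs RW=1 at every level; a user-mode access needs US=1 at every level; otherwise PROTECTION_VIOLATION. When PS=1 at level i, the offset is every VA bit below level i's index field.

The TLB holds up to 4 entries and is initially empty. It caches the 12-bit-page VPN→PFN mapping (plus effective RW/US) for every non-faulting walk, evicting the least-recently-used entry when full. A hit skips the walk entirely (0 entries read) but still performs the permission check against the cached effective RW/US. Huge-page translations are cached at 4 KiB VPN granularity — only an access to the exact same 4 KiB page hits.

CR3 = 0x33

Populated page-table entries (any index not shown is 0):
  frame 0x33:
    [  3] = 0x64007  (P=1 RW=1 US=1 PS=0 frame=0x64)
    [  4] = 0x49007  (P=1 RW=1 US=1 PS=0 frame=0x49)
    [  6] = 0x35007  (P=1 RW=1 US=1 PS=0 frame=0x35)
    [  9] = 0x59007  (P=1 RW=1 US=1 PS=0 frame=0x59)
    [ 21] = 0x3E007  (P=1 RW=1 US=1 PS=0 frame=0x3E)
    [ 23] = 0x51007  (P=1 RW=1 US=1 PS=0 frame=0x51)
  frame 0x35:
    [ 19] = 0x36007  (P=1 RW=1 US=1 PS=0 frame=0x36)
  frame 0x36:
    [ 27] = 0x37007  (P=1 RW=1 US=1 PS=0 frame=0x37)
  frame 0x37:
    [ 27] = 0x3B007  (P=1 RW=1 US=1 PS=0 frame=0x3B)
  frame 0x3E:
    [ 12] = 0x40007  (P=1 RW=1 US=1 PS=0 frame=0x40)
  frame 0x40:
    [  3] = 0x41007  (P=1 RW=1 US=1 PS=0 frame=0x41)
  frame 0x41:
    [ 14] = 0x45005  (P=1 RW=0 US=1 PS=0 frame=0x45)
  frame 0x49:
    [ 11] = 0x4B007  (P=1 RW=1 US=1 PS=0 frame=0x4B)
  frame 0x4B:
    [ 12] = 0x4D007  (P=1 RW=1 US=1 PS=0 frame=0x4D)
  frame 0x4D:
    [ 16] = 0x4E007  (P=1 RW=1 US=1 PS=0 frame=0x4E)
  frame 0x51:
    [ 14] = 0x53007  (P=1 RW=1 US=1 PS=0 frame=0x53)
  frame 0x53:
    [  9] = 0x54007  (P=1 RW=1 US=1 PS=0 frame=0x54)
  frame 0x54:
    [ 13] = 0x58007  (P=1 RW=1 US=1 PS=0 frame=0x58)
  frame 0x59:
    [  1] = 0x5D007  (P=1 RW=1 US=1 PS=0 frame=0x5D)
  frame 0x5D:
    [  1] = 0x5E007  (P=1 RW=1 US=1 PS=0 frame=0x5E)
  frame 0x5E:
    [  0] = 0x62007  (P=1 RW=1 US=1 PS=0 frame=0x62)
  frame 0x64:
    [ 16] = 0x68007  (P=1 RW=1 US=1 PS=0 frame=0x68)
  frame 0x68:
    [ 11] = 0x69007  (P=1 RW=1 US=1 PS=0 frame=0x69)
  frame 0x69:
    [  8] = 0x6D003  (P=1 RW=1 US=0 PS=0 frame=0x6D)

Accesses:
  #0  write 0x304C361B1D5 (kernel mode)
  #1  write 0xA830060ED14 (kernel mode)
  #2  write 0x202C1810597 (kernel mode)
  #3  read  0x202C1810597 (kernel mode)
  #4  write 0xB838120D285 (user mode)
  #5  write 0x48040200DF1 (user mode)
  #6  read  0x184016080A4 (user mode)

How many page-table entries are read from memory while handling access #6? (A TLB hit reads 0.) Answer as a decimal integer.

Trace:
#0 VA=0x304C361B1D5 (w,kernel):
  [0] read 0x33 idx=6: raw=0x35007 flags P=1 W=1 U=1 S=0
  [1] read 0x35 idx=19: raw=0x36007 flags P=1 W=1 U=1 S=0
  [2] read 0x36 idx=27: raw=0x37007 flags P=1 W=1 U=1 S=0
  [3] read 0x37 idx=27: raw=0x3B007 flags P=1 W=1 U=1 S=0
  ✓ 0x3B1D5  — 4 lookups
#1 VA=0xA830060ED14 (w,kernel):
  [0] read 0x33 idx=21: raw=0x3E007 flags P=1 W=1 U=1 S=0
  [1] read 0x3E idx=12: raw=0x40007 flags P=1 W=1 U=1 S=0
  [2] read 0x40 idx=3: raw=0x41007 flags P=1 W=1 U=1 S=0
  [3] read 0x41 idx=14: raw=0x45005 flags P=1 W=0 U=1 S=0
  ⇒ fault: PROTECTION_VIOLATION  — 4 lookups
#2 VA=0x202C1810597 (w,kernel):
  [0] read 0x33 idx=4: raw=0x49007 flags P=1 W=1 U=1 S=0
  [1] read 0x49 idx=11: raw=0x4B007 flags P=1 W=1 U=1 S=0
  [2] read 0x4B idx=12: raw=0x4D007 flags P=1 W=1 U=1 S=0
  [3] read 0x4D idx=16: raw=0x4E007 flags P=1 W=1 U=1 S=0
  ✓ 0x4E597  — 4 lookups
#3 VA=0x202C1810597 (r,kernel):
  TLB hit vpn=0x202C1810 → PA=0x4E597
#4 VA=0xB838120D285 (w,user):
  [0] read 0x33 idx=23: raw=0x51007 flags P=1 W=1 U=1 S=0
  [1] read 0x51 idx=14: raw=0x53007 flags P=1 W=1 U=1 S=0
  [2] read 0x53 idx=9: raw=0x54007 flags P=1 W=1 U=1 S=0
  [3] read 0x54 idx=13: raw=0x58007 flags P=1 W=1 U=1 S=0
  ✓ 0x58285  — 4 lookups
#5 VA=0x48040200DF1 (w,user):
  [0] read 0x33 idx=9: raw=0x59007 flags P=1 W=1 U=1 S=0
  [1] read 0x59 idx=1: raw=0x5D007 flags P=1 W=1 U=1 S=0
  [2] read 0x5D idx=1: raw=0x5E007 flags P=1 W=1 U=1 S=0
  [3] read 0x5E idx=0: raw=0x62007 flags P=1 W=1 U=1 S=0
  ✓ 0x62DF1  — 4 lookups
#6 VA=0x184016080A4 (r,user):
  [0] read 0x33 idx=3: raw=0x64007 flags P=1 W=1 U=1 S=0
  [1] read 0x64 idx=16: raw=0x68007 flags P=1 W=1 U=1 S=0
  [2] read 0x68 idx=11: raw=0x69007 flags P=1 W=1 U=1 S=0
  [3] read 0x69 idx=8: raw=0x6D003 flags P=1 W=1 U=0 S=0
  ⇒ fault: PROTECTION_VIOLATION  — 4 lookups

Entries read for #6: 4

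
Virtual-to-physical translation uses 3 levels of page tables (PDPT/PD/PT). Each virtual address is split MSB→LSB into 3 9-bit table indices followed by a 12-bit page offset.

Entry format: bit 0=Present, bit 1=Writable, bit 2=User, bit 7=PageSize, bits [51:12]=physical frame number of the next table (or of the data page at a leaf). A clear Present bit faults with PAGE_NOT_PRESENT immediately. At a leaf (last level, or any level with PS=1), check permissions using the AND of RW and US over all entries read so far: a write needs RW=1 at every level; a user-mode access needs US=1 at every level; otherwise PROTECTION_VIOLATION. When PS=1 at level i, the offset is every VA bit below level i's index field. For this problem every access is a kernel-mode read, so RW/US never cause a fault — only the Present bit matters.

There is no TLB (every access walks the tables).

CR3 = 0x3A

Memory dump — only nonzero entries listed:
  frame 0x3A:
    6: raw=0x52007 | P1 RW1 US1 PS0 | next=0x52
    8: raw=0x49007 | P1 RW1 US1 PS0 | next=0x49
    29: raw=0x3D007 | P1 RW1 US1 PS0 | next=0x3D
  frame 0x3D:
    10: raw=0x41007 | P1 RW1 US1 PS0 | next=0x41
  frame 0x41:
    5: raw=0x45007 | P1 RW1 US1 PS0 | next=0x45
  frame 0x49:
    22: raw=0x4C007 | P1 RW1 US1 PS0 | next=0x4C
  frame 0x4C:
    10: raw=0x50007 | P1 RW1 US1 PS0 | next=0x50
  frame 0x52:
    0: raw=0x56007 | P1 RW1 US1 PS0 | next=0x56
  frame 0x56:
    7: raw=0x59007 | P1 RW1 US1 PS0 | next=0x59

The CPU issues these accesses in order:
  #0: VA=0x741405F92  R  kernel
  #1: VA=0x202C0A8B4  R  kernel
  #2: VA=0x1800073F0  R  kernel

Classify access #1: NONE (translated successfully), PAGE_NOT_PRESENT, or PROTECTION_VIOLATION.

Trace:
#0 VA=0x741405F92 (r,kernel):
  lvl0: tbl 0x3A, slot 29 ⇒ 0x3D007 (P1/RW1/US1/PS0)
  lvl1: tbl 0x3D, slot 10 ⇒ 0x41007 (P1/RW1/US1/PS0)
  lvl2: tbl 0x41, slot 5 ⇒ 0x45007 (P1/RW1/US1/PS0)
  ⇒ phys 0x45F92  [3 reads]
#1 VA=0x202C0A8B4 (r,kernel):
  lvl0: tbl 0x3A, slot 8 ⇒ 0x49007 (P1/RW1/US1/PS0)
  lvl1: tbl 0x49, slot 22 ⇒ 0x4C007 (P1/RW1/US1/PS0)
  lvl2: tbl 0x4C, slot 10 ⇒ 0x50007 (P1/RW1/US1/PS0)
  ⇒ phys 0x508B4  [3 reads]
#2 VA=0x1800073F0 (r,kernel):
  lvl0: tbl 0x3A, slot 6 ⇒ 0x52007 (P1/RW1/US1/PS0)
  lvl1: tbl 0x52, slot 0 ⇒ 0x56007 (P1/RW1/US1/PS0)
  lvl2: tbl 0x56, slot 7 ⇒ 0x59007 (P1/RW1/US1/PS0)
  ⇒ phys 0x593F0  [3 reads]

Access #1 fault: NONE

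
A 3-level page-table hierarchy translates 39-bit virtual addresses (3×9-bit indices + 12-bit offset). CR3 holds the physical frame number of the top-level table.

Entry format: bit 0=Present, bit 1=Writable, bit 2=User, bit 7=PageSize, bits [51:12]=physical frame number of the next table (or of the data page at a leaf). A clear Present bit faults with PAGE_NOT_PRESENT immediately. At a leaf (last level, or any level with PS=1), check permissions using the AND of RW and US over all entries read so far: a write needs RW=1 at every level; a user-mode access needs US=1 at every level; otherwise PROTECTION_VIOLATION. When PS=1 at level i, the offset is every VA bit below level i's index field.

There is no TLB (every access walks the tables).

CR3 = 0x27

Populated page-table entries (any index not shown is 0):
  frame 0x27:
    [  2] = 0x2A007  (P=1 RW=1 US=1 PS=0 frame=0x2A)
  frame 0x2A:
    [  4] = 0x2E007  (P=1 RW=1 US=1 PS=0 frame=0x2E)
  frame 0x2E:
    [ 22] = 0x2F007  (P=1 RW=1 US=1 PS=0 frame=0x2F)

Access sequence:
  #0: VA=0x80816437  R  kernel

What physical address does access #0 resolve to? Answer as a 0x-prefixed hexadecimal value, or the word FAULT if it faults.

Per-access translation:
#0 VA=0x80816437 (r,kernel):
  L0: frame=0x27 idx=2 entry=0x2A007 [P=1 RW=1 US=1 PS=0]
  L1: frame=0x2A idx=4 entry=0x2E007 [P=1 RW=1 US=1 PS=0]
  L2: frame=0x2E idx=22 entry=0x2F007 [P=1 RW=1 US=1 PS=0]
  ✓ 0x2F437  — 3 lookups

Access #0 PA: 0x2F437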